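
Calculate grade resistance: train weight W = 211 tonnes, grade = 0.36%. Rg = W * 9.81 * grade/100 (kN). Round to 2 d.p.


Rg = W * 9.81 * grade / 100
Rg = 211 * 9.81 * 0.36 / 100
Rg = 2069.91 * 0.0036
Rg = 7.45 kN

7.45


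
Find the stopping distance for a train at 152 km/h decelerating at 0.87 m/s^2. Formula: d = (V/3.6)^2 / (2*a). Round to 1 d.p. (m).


Convert speed: V = 152 / 3.6 = 42.2222 m/s
V^2 = 1782.716
d = 1782.716 / (2 * 0.87)
d = 1782.716 / 1.74
d = 1024.5 m

1024.5


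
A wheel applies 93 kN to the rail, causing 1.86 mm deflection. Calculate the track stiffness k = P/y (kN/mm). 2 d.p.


Track stiffness k = P / y
k = 93 / 1.86
k = 50.00 kN/mm

50.00


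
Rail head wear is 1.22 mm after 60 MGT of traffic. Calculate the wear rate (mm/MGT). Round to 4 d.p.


Wear rate = total wear / cumulative tonnage
Rate = 1.22 / 60
Rate = 0.0203 mm/MGT

0.0203


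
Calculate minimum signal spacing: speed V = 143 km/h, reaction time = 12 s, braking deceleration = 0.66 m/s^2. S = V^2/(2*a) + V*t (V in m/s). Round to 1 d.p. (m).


V = 143 / 3.6 = 39.7222 m/s
Braking distance = 39.7222^2 / (2*0.66) = 1195.3447 m
Sighting distance = 39.7222 * 12 = 476.6667 m
S = 1195.3447 + 476.6667 = 1672.0 m

1672.0


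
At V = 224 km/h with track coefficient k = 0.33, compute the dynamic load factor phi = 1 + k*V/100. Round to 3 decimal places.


phi = 1 + k * V / 100
phi = 1 + 0.33 * 224 / 100
phi = 1 + 0.7392
phi = 1.739

1.739


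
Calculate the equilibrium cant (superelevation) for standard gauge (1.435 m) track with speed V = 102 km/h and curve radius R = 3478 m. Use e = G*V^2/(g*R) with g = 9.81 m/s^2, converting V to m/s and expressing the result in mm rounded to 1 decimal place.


Convert speed: V = 102 / 3.6 = 28.3333 m/s
Apply formula: e = 1.435 * 28.3333^2 / (9.81 * 3478)
e = 1.435 * 802.7778 / 34119.18
e = 0.033764 m = 33.8 mm

33.8


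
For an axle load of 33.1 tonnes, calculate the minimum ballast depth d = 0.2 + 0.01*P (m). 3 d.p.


d = 0.2 + 0.01 * 33.1
d = 0.2 + 0.331
d = 0.531 m

0.531


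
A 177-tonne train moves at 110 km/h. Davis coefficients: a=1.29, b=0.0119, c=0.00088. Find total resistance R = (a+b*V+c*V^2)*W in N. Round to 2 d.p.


b*V = 0.0119 * 110 = 1.309
c*V^2 = 0.00088 * 12100 = 10.648
R_per_t = 1.29 + 1.309 + 10.648 = 13.247 N/t
R_total = 13.247 * 177 = 2344.72 N

2344.72


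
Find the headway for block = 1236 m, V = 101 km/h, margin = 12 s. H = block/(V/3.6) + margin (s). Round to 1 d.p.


V = 101 / 3.6 = 28.0556 m/s
Block traversal time = 1236 / 28.0556 = 44.0554 s
Headway = 44.0554 + 12
Headway = 56.1 s

56.1


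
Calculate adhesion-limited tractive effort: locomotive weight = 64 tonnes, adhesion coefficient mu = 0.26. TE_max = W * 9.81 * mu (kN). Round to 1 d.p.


TE_max = W * g * mu
TE_max = 64 * 9.81 * 0.26
TE_max = 627.84 * 0.26
TE_max = 163.2 kN

163.2


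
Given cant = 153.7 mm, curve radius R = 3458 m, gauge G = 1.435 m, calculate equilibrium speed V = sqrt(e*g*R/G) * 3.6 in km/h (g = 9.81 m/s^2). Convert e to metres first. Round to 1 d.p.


Convert cant: e = 153.7 mm = 0.1537 m
V_ms = sqrt(0.1537 * 9.81 * 3458 / 1.435)
V_ms = sqrt(3633.423015) = 60.2779 m/s
V = 60.2779 * 3.6 = 217.0 km/h

217.0


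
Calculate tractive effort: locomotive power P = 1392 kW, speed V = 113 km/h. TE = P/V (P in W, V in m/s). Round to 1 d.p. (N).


Convert: P = 1392 kW = 1392000 W
V = 113 / 3.6 = 31.3889 m/s
TE = 1392000 / 31.3889
TE = 44346.9 N

44346.9


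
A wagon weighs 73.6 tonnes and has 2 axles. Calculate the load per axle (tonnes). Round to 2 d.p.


Load per axle = total weight / number of axles
Load = 73.6 / 2
Load = 36.80 tonnes

36.80


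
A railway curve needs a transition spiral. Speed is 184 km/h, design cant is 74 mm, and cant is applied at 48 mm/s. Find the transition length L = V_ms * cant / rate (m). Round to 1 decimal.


Convert speed: V = 184 / 3.6 = 51.1111 m/s
L = 51.1111 * 74 / 48
L = 3782.2222 / 48
L = 78.8 m

78.8


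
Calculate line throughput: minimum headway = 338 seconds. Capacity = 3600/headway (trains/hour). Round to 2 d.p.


Capacity = 3600 / headway
Capacity = 3600 / 338
Capacity = 10.65 trains/hour

10.65


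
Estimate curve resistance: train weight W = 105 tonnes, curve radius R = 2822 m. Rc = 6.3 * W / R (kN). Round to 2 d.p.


Rc = 6.3 * W / R
Rc = 6.3 * 105 / 2822
Rc = 661.5 / 2822
Rc = 0.23 kN

0.23


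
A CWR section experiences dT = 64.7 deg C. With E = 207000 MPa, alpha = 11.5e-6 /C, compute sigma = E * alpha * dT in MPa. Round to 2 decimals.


sigma = E * alpha * dT
sigma = 207000 * 11.5e-6 * 64.7
sigma = 2.3805 * 64.7
sigma = 154.02 MPa

154.02


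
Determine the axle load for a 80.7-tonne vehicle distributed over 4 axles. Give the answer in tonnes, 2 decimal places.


Load per axle = total weight / number of axles
Load = 80.7 / 4
Load = 20.18 tonnes

20.18


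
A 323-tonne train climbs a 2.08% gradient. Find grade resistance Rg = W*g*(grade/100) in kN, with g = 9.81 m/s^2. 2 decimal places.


Rg = W * 9.81 * grade / 100
Rg = 323 * 9.81 * 2.08 / 100
Rg = 3168.63 * 0.0208
Rg = 65.91 kN

65.91


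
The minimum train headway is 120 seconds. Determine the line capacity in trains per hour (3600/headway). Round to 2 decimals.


Capacity = 3600 / headway
Capacity = 3600 / 120
Capacity = 30.00 trains/hour

30.00


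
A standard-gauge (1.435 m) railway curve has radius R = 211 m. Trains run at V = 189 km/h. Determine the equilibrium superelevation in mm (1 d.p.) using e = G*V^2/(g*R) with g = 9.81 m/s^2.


Convert speed: V = 189 / 3.6 = 52.5 m/s
Apply formula: e = 1.435 * 52.5^2 / (9.81 * 211)
e = 1.435 * 2756.25 / 2069.91
e = 1.910817 m = 1910.8 mm

1910.8


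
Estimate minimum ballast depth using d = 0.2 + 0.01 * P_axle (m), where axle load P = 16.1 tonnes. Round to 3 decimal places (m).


d = 0.2 + 0.01 * 16.1
d = 0.2 + 0.161
d = 0.361 m

0.361


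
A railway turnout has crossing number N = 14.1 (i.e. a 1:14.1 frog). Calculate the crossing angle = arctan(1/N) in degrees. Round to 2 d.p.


1/N = 1/14.1 = 0.070922
angle = arctan(0.070922) = 0.070803 rad
angle = 0.070803 * 180/pi = 4.06 degrees

4.06


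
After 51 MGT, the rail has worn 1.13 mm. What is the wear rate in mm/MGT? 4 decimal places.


Wear rate = total wear / cumulative tonnage
Rate = 1.13 / 51
Rate = 0.0222 mm/MGT

0.0222


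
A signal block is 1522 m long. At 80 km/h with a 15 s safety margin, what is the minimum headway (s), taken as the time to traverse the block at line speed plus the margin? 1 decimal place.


V = 80 / 3.6 = 22.2222 m/s
Block traversal time = 1522 / 22.2222 = 68.49 s
Headway = 68.49 + 15
Headway = 83.5 s

83.5


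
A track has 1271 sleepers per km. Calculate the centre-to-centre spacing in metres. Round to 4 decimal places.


Spacing = 1000 m / number of sleepers
Spacing = 1000 / 1271
Spacing = 0.7868 m

0.7868


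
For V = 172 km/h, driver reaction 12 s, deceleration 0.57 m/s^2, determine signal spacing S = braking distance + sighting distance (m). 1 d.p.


V = 172 / 3.6 = 47.7778 m/s
Braking distance = 47.7778^2 / (2*0.57) = 2002.3825 m
Sighting distance = 47.7778 * 12 = 573.3333 m
S = 2002.3825 + 573.3333 = 2575.7 m

2575.7


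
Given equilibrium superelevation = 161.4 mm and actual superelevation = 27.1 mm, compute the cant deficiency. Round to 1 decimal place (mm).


Cant deficiency = equilibrium cant - actual cant
CD = 161.4 - 27.1
CD = 134.3 mm

134.3


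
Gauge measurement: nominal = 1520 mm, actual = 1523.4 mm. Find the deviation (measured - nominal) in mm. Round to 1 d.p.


Deviation = measured - nominal
Deviation = 1523.4 - 1520
Deviation = 3.4 mm

3.4


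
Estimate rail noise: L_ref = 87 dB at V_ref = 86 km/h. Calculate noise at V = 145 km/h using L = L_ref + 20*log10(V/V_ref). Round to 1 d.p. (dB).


V/V_ref = 145 / 86 = 1.686047
log10(1.686047) = 0.22687
20 * 0.22687 = 4.5374
L = 87 + 4.5374 = 91.5 dB

91.5


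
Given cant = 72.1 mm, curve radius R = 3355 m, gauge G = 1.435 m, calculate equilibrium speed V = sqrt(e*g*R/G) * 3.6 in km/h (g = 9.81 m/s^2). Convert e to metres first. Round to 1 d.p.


Convert cant: e = 72.1 mm = 0.0721 m
V_ms = sqrt(0.0721 * 9.81 * 3355 / 1.435)
V_ms = sqrt(1653.654951) = 40.6652 m/s
V = 40.6652 * 3.6 = 146.4 km/h

146.4


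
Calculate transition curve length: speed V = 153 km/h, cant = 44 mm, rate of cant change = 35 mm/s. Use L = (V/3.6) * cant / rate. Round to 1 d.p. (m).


Convert speed: V = 153 / 3.6 = 42.5 m/s
L = 42.5 * 44 / 35
L = 1870.0 / 35
L = 53.4 m

53.4


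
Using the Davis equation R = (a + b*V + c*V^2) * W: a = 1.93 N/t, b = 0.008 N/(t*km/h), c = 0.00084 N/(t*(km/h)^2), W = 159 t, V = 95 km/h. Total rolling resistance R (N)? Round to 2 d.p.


b*V = 0.008 * 95 = 0.76
c*V^2 = 0.00084 * 9025 = 7.581
R_per_t = 1.93 + 0.76 + 7.581 = 10.271 N/t
R_total = 10.271 * 159 = 1633.09 N

1633.09


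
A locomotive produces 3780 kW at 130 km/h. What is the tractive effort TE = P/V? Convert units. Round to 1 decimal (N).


Convert: P = 3780 kW = 3780000 W
V = 130 / 3.6 = 36.1111 m/s
TE = 3780000 / 36.1111
TE = 104676.9 N

104676.9


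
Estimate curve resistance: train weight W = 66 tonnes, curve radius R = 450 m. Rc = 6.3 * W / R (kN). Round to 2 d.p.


Rc = 6.3 * W / R
Rc = 6.3 * 66 / 450
Rc = 415.8 / 450
Rc = 0.92 kN

0.92


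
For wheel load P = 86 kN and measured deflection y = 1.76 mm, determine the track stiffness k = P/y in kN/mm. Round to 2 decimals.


Track stiffness k = P / y
k = 86 / 1.76
k = 48.86 kN/mm

48.86


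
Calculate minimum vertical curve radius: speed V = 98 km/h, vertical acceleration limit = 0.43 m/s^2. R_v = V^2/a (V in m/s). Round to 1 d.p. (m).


Convert speed: V = 98 / 3.6 = 27.2222 m/s
V^2 = 741.0494 m^2/s^2
R_v = 741.0494 / 0.43
R_v = 1723.4 m

1723.4


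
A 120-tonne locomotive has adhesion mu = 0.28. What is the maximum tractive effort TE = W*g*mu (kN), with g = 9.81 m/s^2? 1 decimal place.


TE_max = W * g * mu
TE_max = 120 * 9.81 * 0.28
TE_max = 1177.2 * 0.28
TE_max = 329.6 kN

329.6


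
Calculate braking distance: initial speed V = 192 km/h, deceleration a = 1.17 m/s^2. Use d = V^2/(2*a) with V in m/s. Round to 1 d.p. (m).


Convert speed: V = 192 / 3.6 = 53.3333 m/s
V^2 = 2844.4444
d = 2844.4444 / (2 * 1.17)
d = 2844.4444 / 2.34
d = 1215.6 m

1215.6


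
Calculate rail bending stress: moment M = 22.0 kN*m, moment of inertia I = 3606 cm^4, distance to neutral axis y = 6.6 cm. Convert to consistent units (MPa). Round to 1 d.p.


Convert units:
M = 22.0 kN*m = 22000000 N*mm
y = 6.6 cm = 66 mm
I = 3606 cm^4 = 36060000 mm^4
sigma = 22000000 * 66 / 36060000
sigma = 40.3 MPa

40.3


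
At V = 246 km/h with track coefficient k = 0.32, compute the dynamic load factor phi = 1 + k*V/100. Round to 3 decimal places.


phi = 1 + k * V / 100
phi = 1 + 0.32 * 246 / 100
phi = 1 + 0.7872
phi = 1.787

1.787


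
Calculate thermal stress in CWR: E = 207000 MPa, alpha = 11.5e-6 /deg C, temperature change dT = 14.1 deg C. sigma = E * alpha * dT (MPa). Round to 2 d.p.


sigma = E * alpha * dT
sigma = 207000 * 11.5e-6 * 14.1
sigma = 2.3805 * 14.1
sigma = 33.57 MPa

33.57


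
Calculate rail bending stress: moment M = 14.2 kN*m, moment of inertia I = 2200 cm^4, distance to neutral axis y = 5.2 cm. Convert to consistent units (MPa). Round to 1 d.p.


Convert units:
M = 14.2 kN*m = 14200000 N*mm
y = 5.2 cm = 52 mm
I = 2200 cm^4 = 22000000 mm^4
sigma = 14200000 * 52 / 22000000
sigma = 33.6 MPa

33.6


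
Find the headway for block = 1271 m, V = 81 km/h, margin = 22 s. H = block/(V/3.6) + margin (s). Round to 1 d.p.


V = 81 / 3.6 = 22.5 m/s
Block traversal time = 1271 / 22.5 = 56.4889 s
Headway = 56.4889 + 22
Headway = 78.5 s

78.5


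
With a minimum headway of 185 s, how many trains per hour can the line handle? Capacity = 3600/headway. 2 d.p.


Capacity = 3600 / headway
Capacity = 3600 / 185
Capacity = 19.46 trains/hour

19.46


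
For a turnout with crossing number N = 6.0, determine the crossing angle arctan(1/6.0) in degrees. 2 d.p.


1/N = 1/6.0 = 0.166667
angle = arctan(0.166667) = 0.165149 rad
angle = 0.165149 * 180/pi = 9.46 degrees

9.46


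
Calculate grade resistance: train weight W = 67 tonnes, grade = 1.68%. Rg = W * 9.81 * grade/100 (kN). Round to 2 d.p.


Rg = W * 9.81 * grade / 100
Rg = 67 * 9.81 * 1.68 / 100
Rg = 657.27 * 0.0168
Rg = 11.04 kN

11.04


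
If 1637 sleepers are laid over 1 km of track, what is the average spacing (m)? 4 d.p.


Spacing = 1000 m / number of sleepers
Spacing = 1000 / 1637
Spacing = 0.6109 m

0.6109


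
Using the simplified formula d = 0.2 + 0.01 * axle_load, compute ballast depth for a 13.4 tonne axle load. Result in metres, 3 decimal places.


d = 0.2 + 0.01 * 13.4
d = 0.2 + 0.134
d = 0.334 m

0.334


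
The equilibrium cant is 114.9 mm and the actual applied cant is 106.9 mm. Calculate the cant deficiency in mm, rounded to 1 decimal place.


Cant deficiency = equilibrium cant - actual cant
CD = 114.9 - 106.9
CD = 8.0 mm

8.0


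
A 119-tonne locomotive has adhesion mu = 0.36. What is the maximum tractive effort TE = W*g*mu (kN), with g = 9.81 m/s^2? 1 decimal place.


TE_max = W * g * mu
TE_max = 119 * 9.81 * 0.36
TE_max = 1167.39 * 0.36
TE_max = 420.3 kN

420.3


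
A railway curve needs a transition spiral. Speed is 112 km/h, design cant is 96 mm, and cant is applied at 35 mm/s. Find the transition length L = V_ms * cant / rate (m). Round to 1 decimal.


Convert speed: V = 112 / 3.6 = 31.1111 m/s
L = 31.1111 * 96 / 35
L = 2986.6667 / 35
L = 85.3 m

85.3


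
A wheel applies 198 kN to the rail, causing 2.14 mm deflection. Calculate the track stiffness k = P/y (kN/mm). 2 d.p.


Track stiffness k = P / y
k = 198 / 2.14
k = 92.52 kN/mm

92.52


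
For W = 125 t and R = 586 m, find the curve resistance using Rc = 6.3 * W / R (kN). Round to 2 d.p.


Rc = 6.3 * W / R
Rc = 6.3 * 125 / 586
Rc = 787.5 / 586
Rc = 1.34 kN

1.34


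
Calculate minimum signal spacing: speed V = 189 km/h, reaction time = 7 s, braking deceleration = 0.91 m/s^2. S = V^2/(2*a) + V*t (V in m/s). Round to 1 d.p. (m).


V = 189 / 3.6 = 52.5 m/s
Braking distance = 52.5^2 / (2*0.91) = 1514.4231 m
Sighting distance = 52.5 * 7 = 367.5 m
S = 1514.4231 + 367.5 = 1881.9 m

1881.9


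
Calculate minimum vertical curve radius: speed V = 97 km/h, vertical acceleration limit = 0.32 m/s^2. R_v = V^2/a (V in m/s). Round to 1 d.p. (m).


Convert speed: V = 97 / 3.6 = 26.9444 m/s
V^2 = 726.0031 m^2/s^2
R_v = 726.0031 / 0.32
R_v = 2268.8 m

2268.8


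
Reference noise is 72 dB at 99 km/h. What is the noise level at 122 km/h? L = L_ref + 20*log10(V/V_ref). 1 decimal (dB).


V/V_ref = 122 / 99 = 1.232323
log10(1.232323) = 0.090725
20 * 0.090725 = 1.8145
L = 72 + 1.8145 = 73.8 dB

73.8


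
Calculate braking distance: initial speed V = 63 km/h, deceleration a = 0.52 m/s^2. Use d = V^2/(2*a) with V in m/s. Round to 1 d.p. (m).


Convert speed: V = 63 / 3.6 = 17.5 m/s
V^2 = 306.25
d = 306.25 / (2 * 0.52)
d = 306.25 / 1.04
d = 294.5 m

294.5


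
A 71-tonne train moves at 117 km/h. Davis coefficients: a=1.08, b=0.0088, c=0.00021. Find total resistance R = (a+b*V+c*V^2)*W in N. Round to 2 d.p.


b*V = 0.0088 * 117 = 1.0296
c*V^2 = 0.00021 * 13689 = 2.87469
R_per_t = 1.08 + 1.0296 + 2.87469 = 4.98429 N/t
R_total = 4.98429 * 71 = 353.88 N

353.88


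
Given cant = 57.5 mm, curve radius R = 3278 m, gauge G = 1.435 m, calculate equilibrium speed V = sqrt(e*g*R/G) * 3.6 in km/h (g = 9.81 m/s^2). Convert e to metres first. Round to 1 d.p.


Convert cant: e = 57.5 mm = 0.0575 m
V_ms = sqrt(0.0575 * 9.81 * 3278 / 1.435)
V_ms = sqrt(1288.528118) = 35.8961 m/s
V = 35.8961 * 3.6 = 129.2 km/h

129.2


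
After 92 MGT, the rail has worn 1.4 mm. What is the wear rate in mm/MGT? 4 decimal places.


Wear rate = total wear / cumulative tonnage
Rate = 1.4 / 92
Rate = 0.0152 mm/MGT

0.0152


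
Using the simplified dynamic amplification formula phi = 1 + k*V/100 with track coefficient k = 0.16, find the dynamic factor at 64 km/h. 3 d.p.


phi = 1 + k * V / 100
phi = 1 + 0.16 * 64 / 100
phi = 1 + 0.1024
phi = 1.102

1.102


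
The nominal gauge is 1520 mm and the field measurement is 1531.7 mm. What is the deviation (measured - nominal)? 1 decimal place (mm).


Deviation = measured - nominal
Deviation = 1531.7 - 1520
Deviation = 11.7 mm

11.7


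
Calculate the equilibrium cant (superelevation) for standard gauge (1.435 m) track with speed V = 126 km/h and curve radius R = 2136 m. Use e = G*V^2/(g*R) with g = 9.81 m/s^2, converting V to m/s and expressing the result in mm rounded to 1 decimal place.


Convert speed: V = 126 / 3.6 = 35.0 m/s
Apply formula: e = 1.435 * 35.0^2 / (9.81 * 2136)
e = 1.435 * 1225.0 / 20954.16
e = 0.083891 m = 83.9 mm

83.9


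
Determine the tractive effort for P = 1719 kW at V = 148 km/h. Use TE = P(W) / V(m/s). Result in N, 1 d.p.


Convert: P = 1719 kW = 1719000 W
V = 148 / 3.6 = 41.1111 m/s
TE = 1719000 / 41.1111
TE = 41813.5 N

41813.5


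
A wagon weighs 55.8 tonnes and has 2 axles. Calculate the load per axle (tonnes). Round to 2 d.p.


Load per axle = total weight / number of axles
Load = 55.8 / 2
Load = 27.90 tonnes

27.90


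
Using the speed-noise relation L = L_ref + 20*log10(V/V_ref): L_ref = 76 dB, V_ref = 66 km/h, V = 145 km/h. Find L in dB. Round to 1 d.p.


V/V_ref = 145 / 66 = 2.19697
log10(2.19697) = 0.341824
20 * 0.341824 = 6.8365
L = 76 + 6.8365 = 82.8 dB

82.8


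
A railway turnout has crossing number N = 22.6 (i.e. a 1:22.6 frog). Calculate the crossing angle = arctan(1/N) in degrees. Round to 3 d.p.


1/N = 1/22.6 = 0.044248
angle = arctan(0.044248) = 0.044219 rad
angle = 0.044219 * 180/pi = 2.534 degrees

2.534


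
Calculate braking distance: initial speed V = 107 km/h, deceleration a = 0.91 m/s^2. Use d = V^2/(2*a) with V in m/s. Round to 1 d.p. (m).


Convert speed: V = 107 / 3.6 = 29.7222 m/s
V^2 = 883.4105
d = 883.4105 / (2 * 0.91)
d = 883.4105 / 1.82
d = 485.4 m

485.4


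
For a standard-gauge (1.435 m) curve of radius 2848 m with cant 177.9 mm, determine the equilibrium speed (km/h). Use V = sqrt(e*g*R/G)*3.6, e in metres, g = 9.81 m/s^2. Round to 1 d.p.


Convert cant: e = 177.9 mm = 0.1779 m
V_ms = sqrt(0.1779 * 9.81 * 2848 / 1.435)
V_ms = sqrt(3463.642336) = 58.8527 m/s
V = 58.8527 * 3.6 = 211.9 km/h

211.9


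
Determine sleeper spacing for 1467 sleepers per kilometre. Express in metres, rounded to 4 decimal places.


Spacing = 1000 m / number of sleepers
Spacing = 1000 / 1467
Spacing = 0.6817 m

0.6817


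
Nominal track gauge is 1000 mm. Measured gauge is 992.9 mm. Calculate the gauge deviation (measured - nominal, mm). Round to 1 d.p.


Deviation = measured - nominal
Deviation = 992.9 - 1000
Deviation = -7.1 mm

-7.1


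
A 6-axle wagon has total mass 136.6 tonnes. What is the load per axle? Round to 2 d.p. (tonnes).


Load per axle = total weight / number of axles
Load = 136.6 / 6
Load = 22.77 tonnes

22.77


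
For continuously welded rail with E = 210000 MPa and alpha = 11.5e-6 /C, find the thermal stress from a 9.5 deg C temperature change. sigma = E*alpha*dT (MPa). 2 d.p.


sigma = E * alpha * dT
sigma = 210000 * 11.5e-6 * 9.5
sigma = 2.415 * 9.5
sigma = 22.94 MPa

22.94


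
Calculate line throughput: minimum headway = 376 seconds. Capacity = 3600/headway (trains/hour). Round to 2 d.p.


Capacity = 3600 / headway
Capacity = 3600 / 376
Capacity = 9.57 trains/hour

9.57


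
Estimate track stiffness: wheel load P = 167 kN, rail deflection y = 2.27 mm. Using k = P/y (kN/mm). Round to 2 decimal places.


Track stiffness k = P / y
k = 167 / 2.27
k = 73.57 kN/mm

73.57


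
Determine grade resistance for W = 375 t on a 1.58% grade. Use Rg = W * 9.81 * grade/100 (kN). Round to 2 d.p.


Rg = W * 9.81 * grade / 100
Rg = 375 * 9.81 * 1.58 / 100
Rg = 3678.75 * 0.0158
Rg = 58.12 kN

58.12


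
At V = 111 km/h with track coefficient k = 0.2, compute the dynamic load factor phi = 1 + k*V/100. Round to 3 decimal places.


phi = 1 + k * V / 100
phi = 1 + 0.2 * 111 / 100
phi = 1 + 0.222
phi = 1.222

1.222


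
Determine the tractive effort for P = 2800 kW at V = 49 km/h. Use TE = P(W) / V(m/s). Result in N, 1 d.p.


Convert: P = 2800 kW = 2800000 W
V = 49 / 3.6 = 13.6111 m/s
TE = 2800000 / 13.6111
TE = 205714.3 N

205714.3


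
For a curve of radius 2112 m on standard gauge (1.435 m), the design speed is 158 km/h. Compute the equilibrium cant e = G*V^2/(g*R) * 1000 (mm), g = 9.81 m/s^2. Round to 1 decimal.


Convert speed: V = 158 / 3.6 = 43.8889 m/s
Apply formula: e = 1.435 * 43.8889^2 / (9.81 * 2112)
e = 1.435 * 1926.2346 / 20718.72
e = 0.133413 m = 133.4 mm

133.4


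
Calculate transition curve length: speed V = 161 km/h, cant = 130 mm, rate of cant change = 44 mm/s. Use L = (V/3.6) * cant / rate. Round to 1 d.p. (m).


Convert speed: V = 161 / 3.6 = 44.7222 m/s
L = 44.7222 * 130 / 44
L = 5813.8889 / 44
L = 132.1 m

132.1


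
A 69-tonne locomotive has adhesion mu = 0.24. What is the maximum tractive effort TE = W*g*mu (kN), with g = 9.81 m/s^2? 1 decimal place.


TE_max = W * g * mu
TE_max = 69 * 9.81 * 0.24
TE_max = 676.89 * 0.24
TE_max = 162.5 kN

162.5


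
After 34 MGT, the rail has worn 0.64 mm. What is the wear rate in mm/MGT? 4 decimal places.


Wear rate = total wear / cumulative tonnage
Rate = 0.64 / 34
Rate = 0.0188 mm/MGT

0.0188


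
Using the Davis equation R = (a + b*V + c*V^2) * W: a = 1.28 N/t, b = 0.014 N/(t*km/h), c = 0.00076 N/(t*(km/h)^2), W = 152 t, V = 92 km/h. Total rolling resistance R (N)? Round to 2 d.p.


b*V = 0.014 * 92 = 1.288
c*V^2 = 0.00076 * 8464 = 6.43264
R_per_t = 1.28 + 1.288 + 6.43264 = 9.00064 N/t
R_total = 9.00064 * 152 = 1368.10 N

1368.10


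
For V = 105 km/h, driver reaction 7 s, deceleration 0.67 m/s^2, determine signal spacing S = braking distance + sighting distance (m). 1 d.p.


V = 105 / 3.6 = 29.1667 m/s
Braking distance = 29.1667^2 / (2*0.67) = 634.8466 m
Sighting distance = 29.1667 * 7 = 204.1667 m
S = 634.8466 + 204.1667 = 839.0 m

839.0


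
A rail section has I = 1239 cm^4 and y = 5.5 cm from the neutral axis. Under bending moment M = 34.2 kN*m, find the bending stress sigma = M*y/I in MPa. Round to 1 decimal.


Convert units:
M = 34.2 kN*m = 34200000 N*mm
y = 5.5 cm = 55 mm
I = 1239 cm^4 = 12390000 mm^4
sigma = 34200000 * 55 / 12390000
sigma = 151.8 MPa

151.8


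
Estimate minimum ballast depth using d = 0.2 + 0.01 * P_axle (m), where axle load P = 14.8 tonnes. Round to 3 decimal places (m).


d = 0.2 + 0.01 * 14.8
d = 0.2 + 0.148
d = 0.348 m

0.348


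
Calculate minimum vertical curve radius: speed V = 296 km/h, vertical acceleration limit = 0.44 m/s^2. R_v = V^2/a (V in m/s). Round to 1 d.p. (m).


Convert speed: V = 296 / 3.6 = 82.2222 m/s
V^2 = 6760.4938 m^2/s^2
R_v = 6760.4938 / 0.44
R_v = 15364.8 m

15364.8


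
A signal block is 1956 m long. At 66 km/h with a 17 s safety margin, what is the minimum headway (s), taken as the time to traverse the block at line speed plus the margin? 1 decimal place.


V = 66 / 3.6 = 18.3333 m/s
Block traversal time = 1956 / 18.3333 = 106.6909 s
Headway = 106.6909 + 17
Headway = 123.7 s

123.7


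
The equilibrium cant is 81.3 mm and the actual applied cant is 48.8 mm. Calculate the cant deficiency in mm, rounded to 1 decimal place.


Cant deficiency = equilibrium cant - actual cant
CD = 81.3 - 48.8
CD = 32.5 mm

32.5


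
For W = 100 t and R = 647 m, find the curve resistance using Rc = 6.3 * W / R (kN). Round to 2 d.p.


Rc = 6.3 * W / R
Rc = 6.3 * 100 / 647
Rc = 630.0 / 647
Rc = 0.97 kN

0.97


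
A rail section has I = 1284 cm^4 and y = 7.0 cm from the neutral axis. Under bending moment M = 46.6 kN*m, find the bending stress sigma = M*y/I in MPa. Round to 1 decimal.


Convert units:
M = 46.6 kN*m = 46600000 N*mm
y = 7.0 cm = 70 mm
I = 1284 cm^4 = 12840000 mm^4
sigma = 46600000 * 70 / 12840000
sigma = 254.0 MPa

254.0


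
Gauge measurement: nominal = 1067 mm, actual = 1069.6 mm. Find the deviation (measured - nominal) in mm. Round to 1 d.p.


Deviation = measured - nominal
Deviation = 1069.6 - 1067
Deviation = 2.6 mm

2.6


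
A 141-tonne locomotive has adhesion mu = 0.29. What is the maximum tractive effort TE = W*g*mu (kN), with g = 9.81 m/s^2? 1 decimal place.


TE_max = W * g * mu
TE_max = 141 * 9.81 * 0.29
TE_max = 1383.21 * 0.29
TE_max = 401.1 kN

401.1


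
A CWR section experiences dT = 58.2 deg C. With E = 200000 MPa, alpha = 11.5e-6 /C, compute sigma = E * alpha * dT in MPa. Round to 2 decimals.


sigma = E * alpha * dT
sigma = 200000 * 11.5e-6 * 58.2
sigma = 2.3 * 58.2
sigma = 133.86 MPa

133.86


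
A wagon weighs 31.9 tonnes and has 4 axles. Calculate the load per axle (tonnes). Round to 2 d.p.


Load per axle = total weight / number of axles
Load = 31.9 / 4
Load = 7.98 tonnes

7.98


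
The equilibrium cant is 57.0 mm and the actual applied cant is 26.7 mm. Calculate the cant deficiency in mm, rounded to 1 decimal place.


Cant deficiency = equilibrium cant - actual cant
CD = 57.0 - 26.7
CD = 30.3 mm

30.3


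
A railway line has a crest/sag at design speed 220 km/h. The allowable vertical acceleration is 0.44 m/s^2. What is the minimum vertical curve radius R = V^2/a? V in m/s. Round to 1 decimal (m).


Convert speed: V = 220 / 3.6 = 61.1111 m/s
V^2 = 3734.5679 m^2/s^2
R_v = 3734.5679 / 0.44
R_v = 8487.7 m

8487.7


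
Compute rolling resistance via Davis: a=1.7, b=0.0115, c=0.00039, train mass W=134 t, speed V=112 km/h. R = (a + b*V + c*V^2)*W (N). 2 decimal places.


b*V = 0.0115 * 112 = 1.288
c*V^2 = 0.00039 * 12544 = 4.89216
R_per_t = 1.7 + 1.288 + 4.89216 = 7.88016 N/t
R_total = 7.88016 * 134 = 1055.94 N

1055.94


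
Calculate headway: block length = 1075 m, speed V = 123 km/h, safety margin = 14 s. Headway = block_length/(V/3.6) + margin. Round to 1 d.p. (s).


V = 123 / 3.6 = 34.1667 m/s
Block traversal time = 1075 / 34.1667 = 31.4634 s
Headway = 31.4634 + 14
Headway = 45.5 s

45.5


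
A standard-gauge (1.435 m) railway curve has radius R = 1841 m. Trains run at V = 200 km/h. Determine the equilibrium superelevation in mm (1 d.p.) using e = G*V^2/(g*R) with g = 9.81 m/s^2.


Convert speed: V = 200 / 3.6 = 55.5556 m/s
Apply formula: e = 1.435 * 55.5556^2 / (9.81 * 1841)
e = 1.435 * 3086.4198 / 18060.21
e = 0.245236 m = 245.2 mm

245.2


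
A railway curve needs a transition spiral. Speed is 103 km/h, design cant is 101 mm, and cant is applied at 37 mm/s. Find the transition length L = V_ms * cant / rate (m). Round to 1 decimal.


Convert speed: V = 103 / 3.6 = 28.6111 m/s
L = 28.6111 * 101 / 37
L = 2889.7222 / 37
L = 78.1 m

78.1


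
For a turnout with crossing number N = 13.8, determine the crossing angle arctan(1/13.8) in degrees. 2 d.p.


1/N = 1/13.8 = 0.072464
angle = arctan(0.072464) = 0.072337 rad
angle = 0.072337 * 180/pi = 4.14 degrees

4.14


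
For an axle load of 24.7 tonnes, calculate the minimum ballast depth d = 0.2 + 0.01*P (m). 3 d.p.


d = 0.2 + 0.01 * 24.7
d = 0.2 + 0.247
d = 0.447 m

0.447


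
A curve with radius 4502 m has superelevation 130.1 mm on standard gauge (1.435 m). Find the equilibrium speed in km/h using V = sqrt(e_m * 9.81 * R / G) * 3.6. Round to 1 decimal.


Convert cant: e = 130.1 mm = 0.1301 m
V_ms = sqrt(0.1301 * 9.81 * 4502 / 1.435)
V_ms = sqrt(4004.053702) = 63.2776 m/s
V = 63.2776 * 3.6 = 227.8 km/h

227.8


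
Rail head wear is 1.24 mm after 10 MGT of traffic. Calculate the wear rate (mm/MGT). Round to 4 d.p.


Wear rate = total wear / cumulative tonnage
Rate = 1.24 / 10
Rate = 0.1240 mm/MGT

0.1240


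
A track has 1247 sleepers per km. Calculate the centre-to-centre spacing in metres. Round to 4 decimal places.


Spacing = 1000 m / number of sleepers
Spacing = 1000 / 1247
Spacing = 0.8019 m

0.8019


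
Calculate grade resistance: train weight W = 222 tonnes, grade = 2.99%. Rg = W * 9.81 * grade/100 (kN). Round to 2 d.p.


Rg = W * 9.81 * grade / 100
Rg = 222 * 9.81 * 2.99 / 100
Rg = 2177.82 * 0.0299
Rg = 65.12 kN

65.12


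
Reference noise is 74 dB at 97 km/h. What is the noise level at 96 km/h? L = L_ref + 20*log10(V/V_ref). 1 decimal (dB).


V/V_ref = 96 / 97 = 0.989691
log10(0.989691) = -0.004501
20 * -0.004501 = -0.09
L = 74 + -0.09 = 73.9 dB

73.9


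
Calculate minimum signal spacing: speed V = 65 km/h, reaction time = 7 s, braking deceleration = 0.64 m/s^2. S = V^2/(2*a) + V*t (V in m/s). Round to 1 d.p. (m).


V = 65 / 3.6 = 18.0556 m/s
Braking distance = 18.0556^2 / (2*0.64) = 254.6899 m
Sighting distance = 18.0556 * 7 = 126.3889 m
S = 254.6899 + 126.3889 = 381.1 m

381.1


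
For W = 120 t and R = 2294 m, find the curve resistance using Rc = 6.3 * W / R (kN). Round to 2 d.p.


Rc = 6.3 * W / R
Rc = 6.3 * 120 / 2294
Rc = 756.0 / 2294
Rc = 0.33 kN

0.33


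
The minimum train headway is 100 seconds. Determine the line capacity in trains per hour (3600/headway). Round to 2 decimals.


Capacity = 3600 / headway
Capacity = 3600 / 100
Capacity = 36.00 trains/hour

36.00


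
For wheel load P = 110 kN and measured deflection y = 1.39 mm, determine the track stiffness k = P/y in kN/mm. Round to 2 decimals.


Track stiffness k = P / y
k = 110 / 1.39
k = 79.14 kN/mm

79.14


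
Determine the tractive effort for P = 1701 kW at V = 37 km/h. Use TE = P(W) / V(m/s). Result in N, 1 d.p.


Convert: P = 1701 kW = 1701000 W
V = 37 / 3.6 = 10.2778 m/s
TE = 1701000 / 10.2778
TE = 165502.7 N

165502.7


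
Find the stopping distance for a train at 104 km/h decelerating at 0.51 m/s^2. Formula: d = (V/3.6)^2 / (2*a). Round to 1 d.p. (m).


Convert speed: V = 104 / 3.6 = 28.8889 m/s
V^2 = 834.5679
d = 834.5679 / (2 * 0.51)
d = 834.5679 / 1.02
d = 818.2 m

818.2


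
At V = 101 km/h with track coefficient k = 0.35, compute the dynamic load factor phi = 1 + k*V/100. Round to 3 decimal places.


phi = 1 + k * V / 100
phi = 1 + 0.35 * 101 / 100
phi = 1 + 0.3535
phi = 1.354

1.354


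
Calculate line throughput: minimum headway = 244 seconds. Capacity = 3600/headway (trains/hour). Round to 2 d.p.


Capacity = 3600 / headway
Capacity = 3600 / 244
Capacity = 14.75 trains/hour

14.75


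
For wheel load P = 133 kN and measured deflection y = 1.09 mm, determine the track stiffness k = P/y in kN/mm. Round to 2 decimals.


Track stiffness k = P / y
k = 133 / 1.09
k = 122.02 kN/mm

122.02


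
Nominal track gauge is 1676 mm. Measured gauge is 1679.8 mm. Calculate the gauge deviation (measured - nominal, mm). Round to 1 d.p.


Deviation = measured - nominal
Deviation = 1679.8 - 1676
Deviation = 3.8 mm

3.8


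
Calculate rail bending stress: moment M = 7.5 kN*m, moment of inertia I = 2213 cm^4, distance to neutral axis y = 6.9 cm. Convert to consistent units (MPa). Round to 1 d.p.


Convert units:
M = 7.5 kN*m = 7500000 N*mm
y = 6.9 cm = 69 mm
I = 2213 cm^4 = 22130000 mm^4
sigma = 7500000 * 69 / 22130000
sigma = 23.4 MPa

23.4


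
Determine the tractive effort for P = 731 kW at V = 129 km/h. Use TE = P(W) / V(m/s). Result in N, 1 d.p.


Convert: P = 731 kW = 731000 W
V = 129 / 3.6 = 35.8333 m/s
TE = 731000 / 35.8333
TE = 20400.0 N

20400.0


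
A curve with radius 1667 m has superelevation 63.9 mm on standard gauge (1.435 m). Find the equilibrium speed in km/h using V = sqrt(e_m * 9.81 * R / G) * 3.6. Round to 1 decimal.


Convert cant: e = 63.9 mm = 0.0639 m
V_ms = sqrt(0.0639 * 9.81 * 1667 / 1.435)
V_ms = sqrt(728.204845) = 26.9853 m/s
V = 26.9853 * 3.6 = 97.1 km/h

97.1


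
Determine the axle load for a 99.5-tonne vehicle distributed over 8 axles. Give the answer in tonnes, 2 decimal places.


Load per axle = total weight / number of axles
Load = 99.5 / 8
Load = 12.44 tonnes

12.44


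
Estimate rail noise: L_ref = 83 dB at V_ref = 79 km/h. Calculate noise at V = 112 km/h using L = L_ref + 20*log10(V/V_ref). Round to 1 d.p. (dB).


V/V_ref = 112 / 79 = 1.417722
log10(1.417722) = 0.151591
20 * 0.151591 = 3.0318
L = 83 + 3.0318 = 86.0 dB

86.0


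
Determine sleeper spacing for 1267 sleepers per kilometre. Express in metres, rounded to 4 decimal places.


Spacing = 1000 m / number of sleepers
Spacing = 1000 / 1267
Spacing = 0.7893 m

0.7893


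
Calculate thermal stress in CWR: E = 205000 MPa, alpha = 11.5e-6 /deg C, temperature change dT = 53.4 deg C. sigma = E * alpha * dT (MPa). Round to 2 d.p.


sigma = E * alpha * dT
sigma = 205000 * 11.5e-6 * 53.4
sigma = 2.3575 * 53.4
sigma = 125.89 MPa

125.89


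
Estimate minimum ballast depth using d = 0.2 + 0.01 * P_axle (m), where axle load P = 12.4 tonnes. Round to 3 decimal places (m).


d = 0.2 + 0.01 * 12.4
d = 0.2 + 0.124
d = 0.324 m

0.324


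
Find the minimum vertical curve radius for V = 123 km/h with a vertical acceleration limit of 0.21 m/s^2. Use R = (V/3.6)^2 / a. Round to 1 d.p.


Convert speed: V = 123 / 3.6 = 34.1667 m/s
V^2 = 1167.3611 m^2/s^2
R_v = 1167.3611 / 0.21
R_v = 5558.9 m

5558.9


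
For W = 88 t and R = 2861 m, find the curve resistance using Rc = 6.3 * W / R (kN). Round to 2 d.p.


Rc = 6.3 * W / R
Rc = 6.3 * 88 / 2861
Rc = 554.4 / 2861
Rc = 0.19 kN

0.19


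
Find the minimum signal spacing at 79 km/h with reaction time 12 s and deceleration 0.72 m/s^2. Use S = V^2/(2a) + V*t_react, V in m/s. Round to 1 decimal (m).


V = 79 / 3.6 = 21.9444 m/s
Braking distance = 21.9444^2 / (2*0.72) = 334.4157 m
Sighting distance = 21.9444 * 12 = 263.3333 m
S = 334.4157 + 263.3333 = 597.7 m

597.7


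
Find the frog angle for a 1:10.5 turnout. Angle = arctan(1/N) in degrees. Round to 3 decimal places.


1/N = 1/10.5 = 0.095238
angle = arctan(0.095238) = 0.094952 rad
angle = 0.094952 * 180/pi = 5.440 degrees

5.440


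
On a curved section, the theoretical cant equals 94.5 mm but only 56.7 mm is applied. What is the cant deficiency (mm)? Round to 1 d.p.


Cant deficiency = equilibrium cant - actual cant
CD = 94.5 - 56.7
CD = 37.8 mm

37.8


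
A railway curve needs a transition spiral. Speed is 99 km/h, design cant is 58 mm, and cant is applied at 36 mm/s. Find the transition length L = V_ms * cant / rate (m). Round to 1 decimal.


Convert speed: V = 99 / 3.6 = 27.5 m/s
L = 27.5 * 58 / 36
L = 1595.0 / 36
L = 44.3 m

44.3


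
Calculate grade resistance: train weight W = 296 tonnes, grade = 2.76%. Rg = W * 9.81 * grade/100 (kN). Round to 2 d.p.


Rg = W * 9.81 * grade / 100
Rg = 296 * 9.81 * 2.76 / 100
Rg = 2903.76 * 0.0276
Rg = 80.14 kN

80.14


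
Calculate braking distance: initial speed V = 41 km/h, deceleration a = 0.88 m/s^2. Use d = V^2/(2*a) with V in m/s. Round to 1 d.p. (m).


Convert speed: V = 41 / 3.6 = 11.3889 m/s
V^2 = 129.7068
d = 129.7068 / (2 * 0.88)
d = 129.7068 / 1.76
d = 73.7 m

73.7


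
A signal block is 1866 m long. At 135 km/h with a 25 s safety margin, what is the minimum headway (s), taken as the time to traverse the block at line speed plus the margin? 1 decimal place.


V = 135 / 3.6 = 37.5 m/s
Block traversal time = 1866 / 37.5 = 49.76 s
Headway = 49.76 + 25
Headway = 74.8 s

74.8


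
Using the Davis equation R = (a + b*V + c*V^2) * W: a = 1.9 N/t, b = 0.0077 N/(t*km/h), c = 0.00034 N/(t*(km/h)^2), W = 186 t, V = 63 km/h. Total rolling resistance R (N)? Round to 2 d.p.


b*V = 0.0077 * 63 = 0.4851
c*V^2 = 0.00034 * 3969 = 1.34946
R_per_t = 1.9 + 0.4851 + 1.34946 = 3.73456 N/t
R_total = 3.73456 * 186 = 694.63 N

694.63


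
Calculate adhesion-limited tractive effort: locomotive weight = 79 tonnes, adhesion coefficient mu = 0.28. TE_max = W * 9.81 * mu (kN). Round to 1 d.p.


TE_max = W * g * mu
TE_max = 79 * 9.81 * 0.28
TE_max = 774.99 * 0.28
TE_max = 217.0 kN

217.0


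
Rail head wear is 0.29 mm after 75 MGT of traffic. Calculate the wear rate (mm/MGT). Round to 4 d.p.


Wear rate = total wear / cumulative tonnage
Rate = 0.29 / 75
Rate = 0.0039 mm/MGT

0.0039


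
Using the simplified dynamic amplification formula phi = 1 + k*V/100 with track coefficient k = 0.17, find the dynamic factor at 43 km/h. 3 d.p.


phi = 1 + k * V / 100
phi = 1 + 0.17 * 43 / 100
phi = 1 + 0.0731
phi = 1.073

1.073


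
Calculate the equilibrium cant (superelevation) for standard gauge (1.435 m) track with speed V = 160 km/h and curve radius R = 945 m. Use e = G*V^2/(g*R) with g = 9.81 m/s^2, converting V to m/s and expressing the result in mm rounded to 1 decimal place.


Convert speed: V = 160 / 3.6 = 44.4444 m/s
Apply formula: e = 1.435 * 44.4444^2 / (9.81 * 945)
e = 1.435 * 1975.3086 / 9270.45
e = 0.305764 m = 305.8 mm

305.8


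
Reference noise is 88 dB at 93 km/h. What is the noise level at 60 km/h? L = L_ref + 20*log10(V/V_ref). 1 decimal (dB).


V/V_ref = 60 / 93 = 0.645161
log10(0.645161) = -0.190332
20 * -0.190332 = -3.8066
L = 88 + -3.8066 = 84.2 dB

84.2


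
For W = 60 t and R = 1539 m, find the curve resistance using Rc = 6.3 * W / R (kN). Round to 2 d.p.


Rc = 6.3 * W / R
Rc = 6.3 * 60 / 1539
Rc = 378.0 / 1539
Rc = 0.25 kN

0.25


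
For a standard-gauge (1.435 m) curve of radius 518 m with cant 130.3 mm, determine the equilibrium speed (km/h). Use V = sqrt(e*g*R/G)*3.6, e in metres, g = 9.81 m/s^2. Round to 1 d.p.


Convert cant: e = 130.3 mm = 0.1303 m
V_ms = sqrt(0.1303 * 9.81 * 518 / 1.435)
V_ms = sqrt(461.414546) = 21.4806 m/s
V = 21.4806 * 3.6 = 77.3 km/h

77.3


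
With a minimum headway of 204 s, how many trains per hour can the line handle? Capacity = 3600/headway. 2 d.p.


Capacity = 3600 / headway
Capacity = 3600 / 204
Capacity = 17.65 trains/hour

17.65


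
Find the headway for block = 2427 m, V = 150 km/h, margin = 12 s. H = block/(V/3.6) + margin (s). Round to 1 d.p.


V = 150 / 3.6 = 41.6667 m/s
Block traversal time = 2427 / 41.6667 = 58.248 s
Headway = 58.248 + 12
Headway = 70.2 s

70.2


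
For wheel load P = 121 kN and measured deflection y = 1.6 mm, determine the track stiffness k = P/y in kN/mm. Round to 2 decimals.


Track stiffness k = P / y
k = 121 / 1.6
k = 75.63 kN/mm

75.63


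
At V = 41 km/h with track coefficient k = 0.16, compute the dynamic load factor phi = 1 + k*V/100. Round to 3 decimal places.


phi = 1 + k * V / 100
phi = 1 + 0.16 * 41 / 100
phi = 1 + 0.0656
phi = 1.066

1.066


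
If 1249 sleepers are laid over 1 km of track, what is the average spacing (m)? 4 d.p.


Spacing = 1000 m / number of sleepers
Spacing = 1000 / 1249
Spacing = 0.8006 m

0.8006


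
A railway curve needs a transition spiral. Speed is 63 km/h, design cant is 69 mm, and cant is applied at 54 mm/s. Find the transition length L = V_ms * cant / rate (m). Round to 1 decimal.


Convert speed: V = 63 / 3.6 = 17.5 m/s
L = 17.5 * 69 / 54
L = 1207.5 / 54
L = 22.4 m

22.4


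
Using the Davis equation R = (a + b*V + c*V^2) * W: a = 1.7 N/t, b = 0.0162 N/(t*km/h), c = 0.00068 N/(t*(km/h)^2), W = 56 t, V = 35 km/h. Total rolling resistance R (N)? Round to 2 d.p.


b*V = 0.0162 * 35 = 0.567
c*V^2 = 0.00068 * 1225 = 0.833
R_per_t = 1.7 + 0.567 + 0.833 = 3.1 N/t
R_total = 3.1 * 56 = 173.60 N

173.60


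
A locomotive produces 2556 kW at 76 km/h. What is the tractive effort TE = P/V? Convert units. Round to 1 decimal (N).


Convert: P = 2556 kW = 2556000 W
V = 76 / 3.6 = 21.1111 m/s
TE = 2556000 / 21.1111
TE = 121073.7 N

121073.7


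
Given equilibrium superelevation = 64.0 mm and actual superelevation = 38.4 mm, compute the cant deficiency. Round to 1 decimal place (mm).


Cant deficiency = equilibrium cant - actual cant
CD = 64.0 - 38.4
CD = 25.6 mm

25.6


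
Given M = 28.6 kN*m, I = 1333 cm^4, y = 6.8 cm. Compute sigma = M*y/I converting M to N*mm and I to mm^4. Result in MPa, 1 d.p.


Convert units:
M = 28.6 kN*m = 28600000 N*mm
y = 6.8 cm = 68 mm
I = 1333 cm^4 = 13330000 mm^4
sigma = 28600000 * 68 / 13330000
sigma = 145.9 MPa

145.9
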